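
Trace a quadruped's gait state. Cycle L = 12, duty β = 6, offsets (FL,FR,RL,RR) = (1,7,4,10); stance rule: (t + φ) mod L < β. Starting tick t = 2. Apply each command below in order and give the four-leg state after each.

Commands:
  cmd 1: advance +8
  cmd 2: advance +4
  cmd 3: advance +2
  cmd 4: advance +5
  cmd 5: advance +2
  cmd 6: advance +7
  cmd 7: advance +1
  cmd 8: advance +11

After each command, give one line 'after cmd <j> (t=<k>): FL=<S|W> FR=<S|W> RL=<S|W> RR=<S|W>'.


start t=2: FL=S FR=W RL=W RR=S
cmd 1: advance +8 → t=10, phase=(11,5,2,8) → FL=W FR=S RL=S RR=W
cmd 2: advance +4 → t=14, phase=(3,9,6,0) → FL=S FR=W RL=W RR=S
cmd 3: advance +2 → t=16, phase=(5,11,8,2) → FL=S FR=W RL=W RR=S
cmd 4: advance +5 → t=21, phase=(10,4,1,7) → FL=W FR=S RL=S RR=W
cmd 5: advance +2 → t=23, phase=(0,6,3,9) → FL=S FR=W RL=S RR=W
cmd 6: advance +7 → t=30, phase=(7,1,10,4) → FL=W FR=S RL=W RR=S
cmd 7: advance +1 → t=31, phase=(8,2,11,5) → FL=W FR=S RL=W RR=S
cmd 8: advance +11 → t=42, phase=(7,1,10,4) → FL=W FR=S RL=W RR=S

after cmd 1 (t=10): FL=W FR=S RL=S RR=W
after cmd 2 (t=14): FL=S FR=W RL=W RR=S
after cmd 3 (t=16): FL=S FR=W RL=W RR=S
after cmd 4 (t=21): FL=W FR=S RL=S RR=W
after cmd 5 (t=23): FL=S FR=W RL=S RR=W
after cmd 6 (t=30): FL=W FR=S RL=W RR=S
after cmd 7 (t=31): FL=W FR=S RL=W RR=S
after cmd 8 (t=42): FL=W FR=S RL=W RR=S


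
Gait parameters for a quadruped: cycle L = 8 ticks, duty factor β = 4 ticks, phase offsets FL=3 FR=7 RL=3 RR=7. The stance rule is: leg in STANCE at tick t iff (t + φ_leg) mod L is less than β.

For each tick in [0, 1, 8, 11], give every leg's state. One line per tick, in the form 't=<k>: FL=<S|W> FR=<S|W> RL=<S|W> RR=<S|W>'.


t=0: FL=S FR=W RL=S RR=W
t=1: FL=W FR=S RL=W RR=S
t=8: FL=S FR=W RL=S RR=W
t=11: FL=W FR=S RL=W RR=S

t=0: phase=(3,7,3,7) vs β=4 → FL=S FR=W RL=S RR=W
t=1: phase=(4,0,4,0) vs β=4 → FL=W FR=S RL=W RR=S
t=8: phase=(3,7,3,7) vs β=4 → FL=S FR=W RL=S RR=W
t=11: phase=(6,2,6,2) vs β=4 → FL=W FR=S RL=W RR=S


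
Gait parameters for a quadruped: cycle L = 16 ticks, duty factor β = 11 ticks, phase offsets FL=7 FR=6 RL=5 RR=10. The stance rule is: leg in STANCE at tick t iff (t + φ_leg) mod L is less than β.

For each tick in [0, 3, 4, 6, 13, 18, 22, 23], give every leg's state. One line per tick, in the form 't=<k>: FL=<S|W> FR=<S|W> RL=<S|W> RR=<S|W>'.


t=0: FL=S FR=S RL=S RR=S
t=3: FL=S FR=S RL=S RR=W
t=4: FL=W FR=S RL=S RR=W
t=6: FL=W FR=W RL=W RR=S
t=13: FL=S FR=S RL=S RR=S
t=18: FL=S FR=S RL=S RR=W
t=22: FL=W FR=W RL=W RR=S
t=23: FL=W FR=W RL=W RR=S

t=0: phase=(7,6,5,10) vs β=11 → FL=S FR=S RL=S RR=S
t=3: phase=(10,9,8,13) vs β=11 → FL=S FR=S RL=S RR=W
t=4: phase=(11,10,9,14) vs β=11 → FL=W FR=S RL=S RR=W
t=6: phase=(13,12,11,0) vs β=11 → FL=W FR=W RL=W RR=S
t=13: phase=(4,3,2,7) vs β=11 → FL=S FR=S RL=S RR=S
t=18: phase=(9,8,7,12) vs β=11 → FL=S FR=S RL=S RR=W
t=22: phase=(13,12,11,0) vs β=11 → FL=W FR=W RL=W RR=S
t=23: phase=(14,13,12,1) vs β=11 → FL=W FR=W RL=W RR=S


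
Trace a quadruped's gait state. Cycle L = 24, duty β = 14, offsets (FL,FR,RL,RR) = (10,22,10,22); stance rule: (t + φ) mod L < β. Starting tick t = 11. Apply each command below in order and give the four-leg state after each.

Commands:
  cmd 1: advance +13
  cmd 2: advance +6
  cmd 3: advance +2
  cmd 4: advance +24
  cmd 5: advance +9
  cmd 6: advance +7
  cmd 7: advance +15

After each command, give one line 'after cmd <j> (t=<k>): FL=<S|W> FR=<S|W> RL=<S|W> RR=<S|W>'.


start t=11: FL=W FR=S RL=W RR=S
cmd 1: advance +13 → t=24, phase=(10,22,10,22) → FL=S FR=W RL=S RR=W
cmd 2: advance +6 → t=30, phase=(16,4,16,4) → FL=W FR=S RL=W RR=S
cmd 3: advance +2 → t=32, phase=(18,6,18,6) → FL=W FR=S RL=W RR=S
cmd 4: advance +24 → t=56, phase=(18,6,18,6) → FL=W FR=S RL=W RR=S
cmd 5: advance +9 → t=65, phase=(3,15,3,15) → FL=S FR=W RL=S RR=W
cmd 6: advance +7 → t=72, phase=(10,22,10,22) → FL=S FR=W RL=S RR=W
cmd 7: advance +15 → t=87, phase=(1,13,1,13) → FL=S FR=S RL=S RR=S

after cmd 1 (t=24): FL=S FR=W RL=S RR=W
after cmd 2 (t=30): FL=W FR=S RL=W RR=S
after cmd 3 (t=32): FL=W FR=S RL=W RR=S
after cmd 4 (t=56): FL=W FR=S RL=W RR=S
after cmd 5 (t=65): FL=S FR=W RL=S RR=W
after cmd 6 (t=72): FL=S FR=W RL=S RR=W
after cmd 7 (t=87): FL=S FR=S RL=S RR=S


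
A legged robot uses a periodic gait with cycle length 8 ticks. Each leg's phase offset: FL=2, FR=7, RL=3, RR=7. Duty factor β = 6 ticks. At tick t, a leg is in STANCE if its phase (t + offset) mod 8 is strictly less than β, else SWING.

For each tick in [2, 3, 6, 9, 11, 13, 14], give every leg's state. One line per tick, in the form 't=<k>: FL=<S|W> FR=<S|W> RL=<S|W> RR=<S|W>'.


t=2: phase=(4,1,5,1) vs β=6 → FL=S FR=S RL=S RR=S
t=3: phase=(5,2,6,2) vs β=6 → FL=S FR=S RL=W RR=S
t=6: phase=(0,5,1,5) vs β=6 → FL=S FR=S RL=S RR=S
t=9: phase=(3,0,4,0) vs β=6 → FL=S FR=S RL=S RR=S
t=11: phase=(5,2,6,2) vs β=6 → FL=S FR=S RL=W RR=S
t=13: phase=(7,4,0,4) vs β=6 → FL=W FR=S RL=S RR=S
t=14: phase=(0,5,1,5) vs β=6 → FL=S FR=S RL=S RR=S

t=2: FL=S FR=S RL=S RR=S
t=3: FL=S FR=S RL=W RR=S
t=6: FL=S FR=S RL=S RR=S
t=9: FL=S FR=S RL=S RR=S
t=11: FL=S FR=S RL=W RR=S
t=13: FL=W FR=S RL=S RR=S
t=14: FL=S FR=S RL=S RR=S


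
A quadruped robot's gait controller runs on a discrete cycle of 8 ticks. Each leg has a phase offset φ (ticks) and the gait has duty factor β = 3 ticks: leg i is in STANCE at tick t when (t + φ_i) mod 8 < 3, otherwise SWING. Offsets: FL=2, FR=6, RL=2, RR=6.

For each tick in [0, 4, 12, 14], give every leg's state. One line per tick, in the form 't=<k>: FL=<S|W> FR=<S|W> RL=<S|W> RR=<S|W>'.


t=0: FL=S FR=W RL=S RR=W
t=4: FL=W FR=S RL=W RR=S
t=12: FL=W FR=S RL=W RR=S
t=14: FL=S FR=W RL=S RR=W

t=0: phase=(2,6,2,6) vs β=3 → FL=S FR=W RL=S RR=W
t=4: phase=(6,2,6,2) vs β=3 → FL=W FR=S RL=W RR=S
t=12: phase=(6,2,6,2) vs β=3 → FL=W FR=S RL=W RR=S
t=14: phase=(0,4,0,4) vs β=3 → FL=S FR=W RL=S RR=W


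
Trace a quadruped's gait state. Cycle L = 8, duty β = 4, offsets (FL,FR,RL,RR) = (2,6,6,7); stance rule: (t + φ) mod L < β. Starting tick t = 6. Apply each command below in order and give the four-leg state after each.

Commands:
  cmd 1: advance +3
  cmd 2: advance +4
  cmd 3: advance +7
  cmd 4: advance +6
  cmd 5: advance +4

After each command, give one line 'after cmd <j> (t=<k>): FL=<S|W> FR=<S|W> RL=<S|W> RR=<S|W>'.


after cmd 1 (t=9): FL=S FR=W RL=W RR=S
after cmd 2 (t=13): FL=W FR=S RL=S RR=W
after cmd 3 (t=20): FL=W FR=S RL=S RR=S
after cmd 4 (t=26): FL=W FR=S RL=S RR=S
after cmd 5 (t=30): FL=S FR=W RL=W RR=W

start t=6: FL=S FR=W RL=W RR=W
cmd 1: advance +3 → t=9, phase=(3,7,7,0) → FL=S FR=W RL=W RR=S
cmd 2: advance +4 → t=13, phase=(7,3,3,4) → FL=W FR=S RL=S RR=W
cmd 3: advance +7 → t=20, phase=(6,2,2,3) → FL=W FR=S RL=S RR=S
cmd 4: advance +6 → t=26, phase=(4,0,0,1) → FL=W FR=S RL=S RR=S
cmd 5: advance +4 → t=30, phase=(0,4,4,5) → FL=S FR=W RL=W RR=W


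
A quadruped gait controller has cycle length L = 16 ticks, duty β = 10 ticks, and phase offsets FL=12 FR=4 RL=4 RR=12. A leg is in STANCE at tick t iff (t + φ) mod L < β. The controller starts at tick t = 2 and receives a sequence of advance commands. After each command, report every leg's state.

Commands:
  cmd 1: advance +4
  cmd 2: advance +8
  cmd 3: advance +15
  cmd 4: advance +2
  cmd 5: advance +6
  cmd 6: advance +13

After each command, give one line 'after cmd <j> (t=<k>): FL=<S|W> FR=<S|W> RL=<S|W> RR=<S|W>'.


start t=2: FL=W FR=S RL=S RR=W
cmd 1: advance +4 → t=6, phase=(2,10,10,2) → FL=S FR=W RL=W RR=S
cmd 2: advance +8 → t=14, phase=(10,2,2,10) → FL=W FR=S RL=S RR=W
cmd 3: advance +15 → t=29, phase=(9,1,1,9) → FL=S FR=S RL=S RR=S
cmd 4: advance +2 → t=31, phase=(11,3,3,11) → FL=W FR=S RL=S RR=W
cmd 5: advance +6 → t=37, phase=(1,9,9,1) → FL=S FR=S RL=S RR=S
cmd 6: advance +13 → t=50, phase=(14,6,6,14) → FL=W FR=S RL=S RR=W

after cmd 1 (t=6): FL=S FR=W RL=W RR=S
after cmd 2 (t=14): FL=W FR=S RL=S RR=W
after cmd 3 (t=29): FL=S FR=S RL=S RR=S
after cmd 4 (t=31): FL=W FR=S RL=S RR=W
after cmd 5 (t=37): FL=S FR=S RL=S RR=S
after cmd 6 (t=50): FL=W FR=S RL=S RR=W


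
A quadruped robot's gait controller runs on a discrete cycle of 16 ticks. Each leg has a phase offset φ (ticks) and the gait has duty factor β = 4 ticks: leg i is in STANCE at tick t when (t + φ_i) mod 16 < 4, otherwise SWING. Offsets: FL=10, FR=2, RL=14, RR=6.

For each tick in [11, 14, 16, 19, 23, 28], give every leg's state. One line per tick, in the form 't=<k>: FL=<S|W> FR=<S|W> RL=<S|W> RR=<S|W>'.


t=11: phase=(5,13,9,1) vs β=4 → FL=W FR=W RL=W RR=S
t=14: phase=(8,0,12,4) vs β=4 → FL=W FR=S RL=W RR=W
t=16: phase=(10,2,14,6) vs β=4 → FL=W FR=S RL=W RR=W
t=19: phase=(13,5,1,9) vs β=4 → FL=W FR=W RL=S RR=W
t=23: phase=(1,9,5,13) vs β=4 → FL=S FR=W RL=W RR=W
t=28: phase=(6,14,10,2) vs β=4 → FL=W FR=W RL=W RR=S

t=11: FL=W FR=W RL=W RR=S
t=14: FL=W FR=S RL=W RR=W
t=16: FL=W FR=S RL=W RR=W
t=19: FL=W FR=W RL=S RR=W
t=23: FL=S FR=W RL=W RR=W
t=28: FL=W FR=W RL=W RR=S


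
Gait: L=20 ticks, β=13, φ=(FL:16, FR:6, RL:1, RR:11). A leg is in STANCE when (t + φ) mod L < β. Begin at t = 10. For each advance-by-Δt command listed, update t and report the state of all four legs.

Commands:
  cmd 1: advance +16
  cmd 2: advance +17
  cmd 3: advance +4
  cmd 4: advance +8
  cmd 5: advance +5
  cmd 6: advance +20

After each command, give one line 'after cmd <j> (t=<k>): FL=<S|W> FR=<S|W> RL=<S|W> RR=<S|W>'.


start t=10: FL=S FR=W RL=S RR=S
cmd 1: advance +16 → t=26, phase=(2,12,7,17) → FL=S FR=S RL=S RR=W
cmd 2: advance +17 → t=43, phase=(19,9,4,14) → FL=W FR=S RL=S RR=W
cmd 3: advance +4 → t=47, phase=(3,13,8,18) → FL=S FR=W RL=S RR=W
cmd 4: advance +8 → t=55, phase=(11,1,16,6) → FL=S FR=S RL=W RR=S
cmd 5: advance +5 → t=60, phase=(16,6,1,11) → FL=W FR=S RL=S RR=S
cmd 6: advance +20 → t=80, phase=(16,6,1,11) → FL=W FR=S RL=S RR=S

after cmd 1 (t=26): FL=S FR=S RL=S RR=W
after cmd 2 (t=43): FL=W FR=S RL=S RR=W
after cmd 3 (t=47): FL=S FR=W RL=S RR=W
after cmd 4 (t=55): FL=S FR=S RL=W RR=S
after cmd 5 (t=60): FL=W FR=S RL=S RR=S
after cmd 6 (t=80): FL=W FR=S RL=S RR=S


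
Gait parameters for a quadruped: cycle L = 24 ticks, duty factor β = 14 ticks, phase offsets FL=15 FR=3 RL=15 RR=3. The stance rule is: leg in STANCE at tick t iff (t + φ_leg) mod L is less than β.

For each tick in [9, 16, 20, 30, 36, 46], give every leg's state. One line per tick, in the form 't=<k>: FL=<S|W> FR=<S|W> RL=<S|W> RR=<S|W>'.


t=9: FL=S FR=S RL=S RR=S
t=16: FL=S FR=W RL=S RR=W
t=20: FL=S FR=W RL=S RR=W
t=30: FL=W FR=S RL=W RR=S
t=36: FL=S FR=W RL=S RR=W
t=46: FL=S FR=S RL=S RR=S

t=9: phase=(0,12,0,12) vs β=14 → FL=S FR=S RL=S RR=S
t=16: phase=(7,19,7,19) vs β=14 → FL=S FR=W RL=S RR=W
t=20: phase=(11,23,11,23) vs β=14 → FL=S FR=W RL=S RR=W
t=30: phase=(21,9,21,9) vs β=14 → FL=W FR=S RL=W RR=S
t=36: phase=(3,15,3,15) vs β=14 → FL=S FR=W RL=S RR=W
t=46: phase=(13,1,13,1) vs β=14 → FL=S FR=S RL=S RR=S


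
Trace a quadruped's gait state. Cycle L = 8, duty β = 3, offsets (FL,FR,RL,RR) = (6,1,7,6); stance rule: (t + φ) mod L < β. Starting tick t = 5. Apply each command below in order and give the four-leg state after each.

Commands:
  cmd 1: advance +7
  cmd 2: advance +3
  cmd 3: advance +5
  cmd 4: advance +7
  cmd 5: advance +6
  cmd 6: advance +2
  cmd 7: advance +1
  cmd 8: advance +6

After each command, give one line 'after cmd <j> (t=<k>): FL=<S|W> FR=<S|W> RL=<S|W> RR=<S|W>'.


after cmd 1 (t=12): FL=S FR=W RL=W RR=S
after cmd 2 (t=15): FL=W FR=S RL=W RR=W
after cmd 3 (t=20): FL=S FR=W RL=W RR=S
after cmd 4 (t=27): FL=S FR=W RL=S RR=S
after cmd 5 (t=33): FL=W FR=S RL=S RR=W
after cmd 6 (t=35): FL=S FR=W RL=S RR=S
after cmd 7 (t=36): FL=S FR=W RL=W RR=S
after cmd 8 (t=42): FL=S FR=W RL=S RR=S

start t=5: FL=W FR=W RL=W RR=W
cmd 1: advance +7 → t=12, phase=(2,5,3,2) → FL=S FR=W RL=W RR=S
cmd 2: advance +3 → t=15, phase=(5,0,6,5) → FL=W FR=S RL=W RR=W
cmd 3: advance +5 → t=20, phase=(2,5,3,2) → FL=S FR=W RL=W RR=S
cmd 4: advance +7 → t=27, phase=(1,4,2,1) → FL=S FR=W RL=S RR=S
cmd 5: advance +6 → t=33, phase=(7,2,0,7) → FL=W FR=S RL=S RR=W
cmd 6: advance +2 → t=35, phase=(1,4,2,1) → FL=S FR=W RL=S RR=S
cmd 7: advance +1 → t=36, phase=(2,5,3,2) → FL=S FR=W RL=W RR=S
cmd 8: advance +6 → t=42, phase=(0,3,1,0) → FL=S FR=W RL=S RR=S


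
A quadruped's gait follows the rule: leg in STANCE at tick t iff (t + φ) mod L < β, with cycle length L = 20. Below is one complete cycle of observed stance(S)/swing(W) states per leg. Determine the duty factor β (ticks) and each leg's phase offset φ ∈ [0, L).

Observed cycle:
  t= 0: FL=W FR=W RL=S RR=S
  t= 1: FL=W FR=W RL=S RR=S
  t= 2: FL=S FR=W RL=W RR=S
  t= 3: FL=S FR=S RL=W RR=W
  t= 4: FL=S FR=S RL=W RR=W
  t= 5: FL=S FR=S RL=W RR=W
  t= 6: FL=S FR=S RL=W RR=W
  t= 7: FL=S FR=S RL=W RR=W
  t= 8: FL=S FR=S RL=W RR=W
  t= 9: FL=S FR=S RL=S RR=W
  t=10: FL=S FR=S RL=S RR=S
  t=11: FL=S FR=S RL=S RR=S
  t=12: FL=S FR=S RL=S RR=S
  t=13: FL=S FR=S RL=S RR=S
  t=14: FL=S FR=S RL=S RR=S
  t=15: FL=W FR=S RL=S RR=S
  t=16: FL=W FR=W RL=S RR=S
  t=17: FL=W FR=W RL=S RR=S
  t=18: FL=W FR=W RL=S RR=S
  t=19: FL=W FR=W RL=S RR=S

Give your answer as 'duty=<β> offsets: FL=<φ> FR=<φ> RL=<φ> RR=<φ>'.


duty β = stance ticks per leg = 13
FL: stance ticks = 13; W→S at t=2 → φ=18
FR: stance ticks = 13; W→S at t=3 → φ=17
RL: stance ticks = 13; W→S at t=9 → φ=11
RR: stance ticks = 13; W→S at t=10 → φ=10

duty=13 offsets: FL=18 FR=17 RL=11 RR=10


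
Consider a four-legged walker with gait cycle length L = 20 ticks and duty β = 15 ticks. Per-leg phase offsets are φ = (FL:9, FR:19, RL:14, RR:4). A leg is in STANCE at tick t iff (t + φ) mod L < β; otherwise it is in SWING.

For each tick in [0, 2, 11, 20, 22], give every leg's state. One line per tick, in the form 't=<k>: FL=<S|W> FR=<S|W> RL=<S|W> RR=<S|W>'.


t=0: phase=(9,19,14,4) vs β=15 → FL=S FR=W RL=S RR=S
t=2: phase=(11,1,16,6) vs β=15 → FL=S FR=S RL=W RR=S
t=11: phase=(0,10,5,15) vs β=15 → FL=S FR=S RL=S RR=W
t=20: phase=(9,19,14,4) vs β=15 → FL=S FR=W RL=S RR=S
t=22: phase=(11,1,16,6) vs β=15 → FL=S FR=S RL=W RR=S

t=0: FL=S FR=W RL=S RR=S
t=2: FL=S FR=S RL=W RR=S
t=11: FL=S FR=S RL=S RR=W
t=20: FL=S FR=W RL=S RR=S
t=22: FL=S FR=S RL=W RR=S


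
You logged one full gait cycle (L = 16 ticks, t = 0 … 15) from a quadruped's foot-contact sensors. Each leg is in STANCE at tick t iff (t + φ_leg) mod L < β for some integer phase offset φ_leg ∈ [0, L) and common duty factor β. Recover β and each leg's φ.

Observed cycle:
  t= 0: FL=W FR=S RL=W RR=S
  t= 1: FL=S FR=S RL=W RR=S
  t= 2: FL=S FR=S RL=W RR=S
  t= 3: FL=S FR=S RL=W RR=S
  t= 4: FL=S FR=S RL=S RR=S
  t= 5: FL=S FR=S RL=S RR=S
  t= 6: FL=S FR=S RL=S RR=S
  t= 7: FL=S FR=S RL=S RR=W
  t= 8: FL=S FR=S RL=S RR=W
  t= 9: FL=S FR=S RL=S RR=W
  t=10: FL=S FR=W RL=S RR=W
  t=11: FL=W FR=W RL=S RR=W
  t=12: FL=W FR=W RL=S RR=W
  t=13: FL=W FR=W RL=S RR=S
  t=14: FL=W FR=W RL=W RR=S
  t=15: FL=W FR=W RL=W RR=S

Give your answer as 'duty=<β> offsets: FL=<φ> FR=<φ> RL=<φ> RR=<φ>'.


duty=10 offsets: FL=15 FR=0 RL=12 RR=3

duty β = stance ticks per leg = 10
FL: stance ticks = 10; W→S at t=1 → φ=15
FR: stance ticks = 10; W→S at t=0 → φ=0
RL: stance ticks = 10; W→S at t=4 → φ=12
RR: stance ticks = 10; W→S at t=13 → φ=3


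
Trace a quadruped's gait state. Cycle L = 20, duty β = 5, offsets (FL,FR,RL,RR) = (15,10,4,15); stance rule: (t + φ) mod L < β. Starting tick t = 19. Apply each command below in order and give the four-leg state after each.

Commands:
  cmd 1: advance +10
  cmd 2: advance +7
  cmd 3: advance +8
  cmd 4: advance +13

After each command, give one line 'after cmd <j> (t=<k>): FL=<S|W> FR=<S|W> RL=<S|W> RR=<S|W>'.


after cmd 1 (t=29): FL=S FR=W RL=W RR=S
after cmd 2 (t=36): FL=W FR=W RL=S RR=W
after cmd 3 (t=44): FL=W FR=W RL=W RR=W
after cmd 4 (t=57): FL=W FR=W RL=S RR=W

start t=19: FL=W FR=W RL=S RR=W
cmd 1: advance +10 → t=29, phase=(4,19,13,4) → FL=S FR=W RL=W RR=S
cmd 2: advance +7 → t=36, phase=(11,6,0,11) → FL=W FR=W RL=S RR=W
cmd 3: advance +8 → t=44, phase=(19,14,8,19) → FL=W FR=W RL=W RR=W
cmd 4: advance +13 → t=57, phase=(12,7,1,12) → FL=W FR=W RL=S RR=W


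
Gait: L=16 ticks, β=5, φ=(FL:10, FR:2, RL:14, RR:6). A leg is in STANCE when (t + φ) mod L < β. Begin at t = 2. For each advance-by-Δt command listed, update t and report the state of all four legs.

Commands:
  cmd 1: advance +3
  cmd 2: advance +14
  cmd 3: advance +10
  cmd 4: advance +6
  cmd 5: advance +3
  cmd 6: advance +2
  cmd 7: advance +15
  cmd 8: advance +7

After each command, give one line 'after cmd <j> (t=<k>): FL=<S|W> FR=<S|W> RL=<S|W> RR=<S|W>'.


start t=2: FL=W FR=S RL=S RR=W
cmd 1: advance +3 → t=5, phase=(15,7,3,11) → FL=W FR=W RL=S RR=W
cmd 2: advance +14 → t=19, phase=(13,5,1,9) → FL=W FR=W RL=S RR=W
cmd 3: advance +10 → t=29, phase=(7,15,11,3) → FL=W FR=W RL=W RR=S
cmd 4: advance +6 → t=35, phase=(13,5,1,9) → FL=W FR=W RL=S RR=W
cmd 5: advance +3 → t=38, phase=(0,8,4,12) → FL=S FR=W RL=S RR=W
cmd 6: advance +2 → t=40, phase=(2,10,6,14) → FL=S FR=W RL=W RR=W
cmd 7: advance +15 → t=55, phase=(1,9,5,13) → FL=S FR=W RL=W RR=W
cmd 8: advance +7 → t=62, phase=(8,0,12,4) → FL=W FR=S RL=W RR=S

after cmd 1 (t=5): FL=W FR=W RL=S RR=W
after cmd 2 (t=19): FL=W FR=W RL=S RR=W
after cmd 3 (t=29): FL=W FR=W RL=W RR=S
after cmd 4 (t=35): FL=W FR=W RL=S RR=W
after cmd 5 (t=38): FL=S FR=W RL=S RR=W
after cmd 6 (t=40): FL=S FR=W RL=W RR=W
after cmd 7 (t=55): FL=S FR=W RL=W RR=W
after cmd 8 (t=62): FL=W FR=S RL=W RR=S


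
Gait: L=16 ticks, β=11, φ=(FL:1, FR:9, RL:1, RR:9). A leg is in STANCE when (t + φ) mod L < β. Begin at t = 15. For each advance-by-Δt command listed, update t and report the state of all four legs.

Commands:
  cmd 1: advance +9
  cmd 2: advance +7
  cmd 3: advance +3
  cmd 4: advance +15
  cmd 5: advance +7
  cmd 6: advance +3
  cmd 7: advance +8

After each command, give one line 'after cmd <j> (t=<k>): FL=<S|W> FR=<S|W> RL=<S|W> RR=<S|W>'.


start t=15: FL=S FR=S RL=S RR=S
cmd 1: advance +9 → t=24, phase=(9,1,9,1) → FL=S FR=S RL=S RR=S
cmd 2: advance +7 → t=31, phase=(0,8,0,8) → FL=S FR=S RL=S RR=S
cmd 3: advance +3 → t=34, phase=(3,11,3,11) → FL=S FR=W RL=S RR=W
cmd 4: advance +15 → t=49, phase=(2,10,2,10) → FL=S FR=S RL=S RR=S
cmd 5: advance +7 → t=56, phase=(9,1,9,1) → FL=S FR=S RL=S RR=S
cmd 6: advance +3 → t=59, phase=(12,4,12,4) → FL=W FR=S RL=W RR=S
cmd 7: advance +8 → t=67, phase=(4,12,4,12) → FL=S FR=W RL=S RR=W

after cmd 1 (t=24): FL=S FR=S RL=S RR=S
after cmd 2 (t=31): FL=S FR=S RL=S RR=S
after cmd 3 (t=34): FL=S FR=W RL=S RR=W
after cmd 4 (t=49): FL=S FR=S RL=S RR=S
after cmd 5 (t=56): FL=S FR=S RL=S RR=S
after cmd 6 (t=59): FL=W FR=S RL=W RR=S
after cmd 7 (t=67): FL=S FR=W RL=S RR=W


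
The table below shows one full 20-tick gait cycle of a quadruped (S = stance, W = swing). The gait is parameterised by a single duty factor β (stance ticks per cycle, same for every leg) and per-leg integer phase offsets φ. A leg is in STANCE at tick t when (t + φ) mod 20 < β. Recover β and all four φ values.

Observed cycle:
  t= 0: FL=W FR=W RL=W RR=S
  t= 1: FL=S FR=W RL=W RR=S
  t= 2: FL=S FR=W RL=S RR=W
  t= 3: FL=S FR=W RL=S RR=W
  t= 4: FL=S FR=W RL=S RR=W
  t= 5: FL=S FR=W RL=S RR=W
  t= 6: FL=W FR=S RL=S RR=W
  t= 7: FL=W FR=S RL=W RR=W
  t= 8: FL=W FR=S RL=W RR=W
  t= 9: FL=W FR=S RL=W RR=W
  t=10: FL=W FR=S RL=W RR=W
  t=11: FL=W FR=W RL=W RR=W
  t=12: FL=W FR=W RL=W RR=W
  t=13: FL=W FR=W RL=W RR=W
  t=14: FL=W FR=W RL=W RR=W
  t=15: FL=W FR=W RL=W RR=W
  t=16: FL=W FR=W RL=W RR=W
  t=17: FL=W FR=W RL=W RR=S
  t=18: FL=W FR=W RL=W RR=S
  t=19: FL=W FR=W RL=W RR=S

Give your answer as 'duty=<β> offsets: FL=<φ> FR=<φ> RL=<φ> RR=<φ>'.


duty β = stance ticks per leg = 5
FL: stance ticks = 5; W→S at t=1 → φ=19
FR: stance ticks = 5; W→S at t=6 → φ=14
RL: stance ticks = 5; W→S at t=2 → φ=18
RR: stance ticks = 5; W→S at t=17 → φ=3

duty=5 offsets: FL=19 FR=14 RL=18 RR=3


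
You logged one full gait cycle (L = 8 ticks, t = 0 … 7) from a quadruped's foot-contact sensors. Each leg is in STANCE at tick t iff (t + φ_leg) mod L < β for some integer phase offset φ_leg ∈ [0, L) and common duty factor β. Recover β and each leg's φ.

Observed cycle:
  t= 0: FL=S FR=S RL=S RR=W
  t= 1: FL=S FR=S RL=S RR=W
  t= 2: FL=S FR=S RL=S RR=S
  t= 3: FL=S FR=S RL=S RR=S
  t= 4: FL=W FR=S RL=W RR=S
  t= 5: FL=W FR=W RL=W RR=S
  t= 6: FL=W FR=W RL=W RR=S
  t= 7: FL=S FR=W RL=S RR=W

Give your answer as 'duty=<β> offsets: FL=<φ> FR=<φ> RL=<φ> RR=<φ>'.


duty β = stance ticks per leg = 5
FL: stance ticks = 5; W→S at t=7 → φ=1
FR: stance ticks = 5; W→S at t=0 → φ=0
RL: stance ticks = 5; W→S at t=7 → φ=1
RR: stance ticks = 5; W→S at t=2 → φ=6

duty=5 offsets: FL=1 FR=0 RL=1 RR=6


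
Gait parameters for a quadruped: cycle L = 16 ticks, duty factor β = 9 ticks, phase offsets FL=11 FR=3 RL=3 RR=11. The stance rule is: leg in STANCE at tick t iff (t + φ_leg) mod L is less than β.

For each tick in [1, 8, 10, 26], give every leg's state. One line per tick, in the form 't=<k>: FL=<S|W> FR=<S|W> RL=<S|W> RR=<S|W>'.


t=1: phase=(12,4,4,12) vs β=9 → FL=W FR=S RL=S RR=W
t=8: phase=(3,11,11,3) vs β=9 → FL=S FR=W RL=W RR=S
t=10: phase=(5,13,13,5) vs β=9 → FL=S FR=W RL=W RR=S
t=26: phase=(5,13,13,5) vs β=9 → FL=S FR=W RL=W RR=S

t=1: FL=W FR=S RL=S RR=W
t=8: FL=S FR=W RL=W RR=S
t=10: FL=S FR=W RL=W RR=S
t=26: FL=S FR=W RL=W RR=S


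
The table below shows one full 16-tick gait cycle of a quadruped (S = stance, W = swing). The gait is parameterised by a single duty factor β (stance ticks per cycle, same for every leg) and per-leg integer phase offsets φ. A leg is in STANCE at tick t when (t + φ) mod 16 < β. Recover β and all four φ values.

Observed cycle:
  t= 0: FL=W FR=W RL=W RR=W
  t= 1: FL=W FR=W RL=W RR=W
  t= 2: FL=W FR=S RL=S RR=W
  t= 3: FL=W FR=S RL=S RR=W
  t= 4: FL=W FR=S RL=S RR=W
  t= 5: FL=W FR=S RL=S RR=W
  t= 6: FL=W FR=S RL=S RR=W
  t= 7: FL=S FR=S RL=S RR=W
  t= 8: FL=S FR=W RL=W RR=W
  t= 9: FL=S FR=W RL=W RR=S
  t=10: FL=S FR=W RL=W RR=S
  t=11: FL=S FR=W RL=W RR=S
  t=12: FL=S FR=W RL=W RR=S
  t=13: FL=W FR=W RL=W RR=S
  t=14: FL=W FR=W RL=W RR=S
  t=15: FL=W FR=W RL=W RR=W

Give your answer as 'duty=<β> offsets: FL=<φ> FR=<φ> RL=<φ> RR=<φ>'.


duty=6 offsets: FL=9 FR=14 RL=14 RR=7

duty β = stance ticks per leg = 6
FL: stance ticks = 6; W→S at t=7 → φ=9
FR: stance ticks = 6; W→S at t=2 → φ=14
RL: stance ticks = 6; W→S at t=2 → φ=14
RR: stance ticks = 6; W→S at t=9 → φ=7


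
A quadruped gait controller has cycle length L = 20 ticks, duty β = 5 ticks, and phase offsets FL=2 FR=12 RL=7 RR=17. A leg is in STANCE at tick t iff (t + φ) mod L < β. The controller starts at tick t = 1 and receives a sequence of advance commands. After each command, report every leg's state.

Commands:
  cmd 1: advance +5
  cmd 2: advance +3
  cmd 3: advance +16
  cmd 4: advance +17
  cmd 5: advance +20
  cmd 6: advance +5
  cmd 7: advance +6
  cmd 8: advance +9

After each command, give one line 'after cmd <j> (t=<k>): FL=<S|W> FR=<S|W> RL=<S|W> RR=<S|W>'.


after cmd 1 (t=6): FL=W FR=W RL=W RR=S
after cmd 2 (t=9): FL=W FR=S RL=W RR=W
after cmd 3 (t=25): FL=W FR=W RL=W RR=S
after cmd 4 (t=42): FL=S FR=W RL=W RR=W
after cmd 5 (t=62): FL=S FR=W RL=W RR=W
after cmd 6 (t=67): FL=W FR=W RL=W RR=S
after cmd 7 (t=73): FL=W FR=W RL=S RR=W
after cmd 8 (t=82): FL=S FR=W RL=W RR=W

start t=1: FL=S FR=W RL=W RR=W
cmd 1: advance +5 → t=6, phase=(8,18,13,3) → FL=W FR=W RL=W RR=S
cmd 2: advance +3 → t=9, phase=(11,1,16,6) → FL=W FR=S RL=W RR=W
cmd 3: advance +16 → t=25, phase=(7,17,12,2) → FL=W FR=W RL=W RR=S
cmd 4: advance +17 → t=42, phase=(4,14,9,19) → FL=S FR=W RL=W RR=W
cmd 5: advance +20 → t=62, phase=(4,14,9,19) → FL=S FR=W RL=W RR=W
cmd 6: advance +5 → t=67, phase=(9,19,14,4) → FL=W FR=W RL=W RR=S
cmd 7: advance +6 → t=73, phase=(15,5,0,10) → FL=W FR=W RL=S RR=W
cmd 8: advance +9 → t=82, phase=(4,14,9,19) → FL=S FR=W RL=W RR=W


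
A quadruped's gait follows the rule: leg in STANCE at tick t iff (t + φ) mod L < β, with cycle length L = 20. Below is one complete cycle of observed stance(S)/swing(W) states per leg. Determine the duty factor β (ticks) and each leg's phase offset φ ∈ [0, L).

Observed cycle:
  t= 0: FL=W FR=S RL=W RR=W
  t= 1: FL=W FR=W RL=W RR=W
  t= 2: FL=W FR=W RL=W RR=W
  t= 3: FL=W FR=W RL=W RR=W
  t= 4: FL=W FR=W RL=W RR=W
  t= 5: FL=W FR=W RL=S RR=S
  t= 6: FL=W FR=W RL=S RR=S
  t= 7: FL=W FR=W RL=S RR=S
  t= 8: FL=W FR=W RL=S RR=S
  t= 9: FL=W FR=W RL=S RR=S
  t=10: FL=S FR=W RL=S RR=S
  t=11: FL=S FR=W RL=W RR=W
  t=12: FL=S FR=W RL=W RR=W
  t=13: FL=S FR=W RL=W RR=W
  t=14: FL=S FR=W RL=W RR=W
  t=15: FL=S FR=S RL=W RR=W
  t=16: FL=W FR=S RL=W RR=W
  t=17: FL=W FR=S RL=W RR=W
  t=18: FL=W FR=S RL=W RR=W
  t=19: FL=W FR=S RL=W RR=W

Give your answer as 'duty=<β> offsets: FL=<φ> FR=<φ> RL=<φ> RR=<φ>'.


duty β = stance ticks per leg = 6
FL: stance ticks = 6; W→S at t=10 → φ=10
FR: stance ticks = 6; W→S at t=15 → φ=5
RL: stance ticks = 6; W→S at t=5 → φ=15
RR: stance ticks = 6; W→S at t=5 → φ=15

duty=6 offsets: FL=10 FR=5 RL=15 RR=15


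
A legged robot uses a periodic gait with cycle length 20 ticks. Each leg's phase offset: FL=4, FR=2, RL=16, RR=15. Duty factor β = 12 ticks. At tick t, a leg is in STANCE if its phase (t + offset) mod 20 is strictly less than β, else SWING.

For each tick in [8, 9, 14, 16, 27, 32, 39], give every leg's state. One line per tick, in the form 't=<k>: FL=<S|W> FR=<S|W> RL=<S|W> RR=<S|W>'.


t=8: phase=(12,10,4,3) vs β=12 → FL=W FR=S RL=S RR=S
t=9: phase=(13,11,5,4) vs β=12 → FL=W FR=S RL=S RR=S
t=14: phase=(18,16,10,9) vs β=12 → FL=W FR=W RL=S RR=S
t=16: phase=(0,18,12,11) vs β=12 → FL=S FR=W RL=W RR=S
t=27: phase=(11,9,3,2) vs β=12 → FL=S FR=S RL=S RR=S
t=32: phase=(16,14,8,7) vs β=12 → FL=W FR=W RL=S RR=S
t=39: phase=(3,1,15,14) vs β=12 → FL=S FR=S RL=W RR=W

t=8: FL=W FR=S RL=S RR=S
t=9: FL=W FR=S RL=S RR=S
t=14: FL=W FR=W RL=S RR=S
t=16: FL=S FR=W RL=W RR=S
t=27: FL=S FR=S RL=S RR=S
t=32: FL=W FR=W RL=S RR=S
t=39: FL=S FR=S RL=W RR=W


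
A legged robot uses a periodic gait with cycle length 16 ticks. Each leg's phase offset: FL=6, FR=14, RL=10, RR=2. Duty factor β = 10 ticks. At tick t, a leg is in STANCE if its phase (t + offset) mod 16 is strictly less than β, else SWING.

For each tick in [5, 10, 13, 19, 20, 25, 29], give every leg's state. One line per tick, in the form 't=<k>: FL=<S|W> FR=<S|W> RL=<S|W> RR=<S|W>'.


t=5: FL=W FR=S RL=W RR=S
t=10: FL=S FR=S RL=S RR=W
t=13: FL=S FR=W RL=S RR=W
t=19: FL=S FR=S RL=W RR=S
t=20: FL=W FR=S RL=W RR=S
t=25: FL=W FR=S RL=S RR=W
t=29: FL=S FR=W RL=S RR=W

t=5: phase=(11,3,15,7) vs β=10 → FL=W FR=S RL=W RR=S
t=10: phase=(0,8,4,12) vs β=10 → FL=S FR=S RL=S RR=W
t=13: phase=(3,11,7,15) vs β=10 → FL=S FR=W RL=S RR=W
t=19: phase=(9,1,13,5) vs β=10 → FL=S FR=S RL=W RR=S
t=20: phase=(10,2,14,6) vs β=10 → FL=W FR=S RL=W RR=S
t=25: phase=(15,7,3,11) vs β=10 → FL=W FR=S RL=S RR=W
t=29: phase=(3,11,7,15) vs β=10 → FL=S FR=W RL=S RR=W


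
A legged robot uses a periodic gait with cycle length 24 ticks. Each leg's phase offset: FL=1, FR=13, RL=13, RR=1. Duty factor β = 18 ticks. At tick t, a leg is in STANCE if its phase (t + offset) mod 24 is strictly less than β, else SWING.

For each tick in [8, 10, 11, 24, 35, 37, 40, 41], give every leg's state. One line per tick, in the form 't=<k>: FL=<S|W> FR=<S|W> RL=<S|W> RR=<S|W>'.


t=8: phase=(9,21,21,9) vs β=18 → FL=S FR=W RL=W RR=S
t=10: phase=(11,23,23,11) vs β=18 → FL=S FR=W RL=W RR=S
t=11: phase=(12,0,0,12) vs β=18 → FL=S FR=S RL=S RR=S
t=24: phase=(1,13,13,1) vs β=18 → FL=S FR=S RL=S RR=S
t=35: phase=(12,0,0,12) vs β=18 → FL=S FR=S RL=S RR=S
t=37: phase=(14,2,2,14) vs β=18 → FL=S FR=S RL=S RR=S
t=40: phase=(17,5,5,17) vs β=18 → FL=S FR=S RL=S RR=S
t=41: phase=(18,6,6,18) vs β=18 → FL=W FR=S RL=S RR=W

t=8: FL=S FR=W RL=W RR=S
t=10: FL=S FR=W RL=W RR=S
t=11: FL=S FR=S RL=S RR=S
t=24: FL=S FR=S RL=S RR=S
t=35: FL=S FR=S RL=S RR=S
t=37: FL=S FR=S RL=S RR=S
t=40: FL=S FR=S RL=S RR=S
t=41: FL=W FR=S RL=S RR=W


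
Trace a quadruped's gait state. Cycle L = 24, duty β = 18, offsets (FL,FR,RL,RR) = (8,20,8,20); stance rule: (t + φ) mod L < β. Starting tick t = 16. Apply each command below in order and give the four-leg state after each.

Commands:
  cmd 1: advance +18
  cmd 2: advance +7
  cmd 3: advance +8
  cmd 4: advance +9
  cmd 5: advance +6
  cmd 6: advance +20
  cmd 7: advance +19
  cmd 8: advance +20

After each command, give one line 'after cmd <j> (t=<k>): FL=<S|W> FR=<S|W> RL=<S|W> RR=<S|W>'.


after cmd 1 (t=34): FL=W FR=S RL=W RR=S
after cmd 2 (t=41): FL=S FR=S RL=S RR=S
after cmd 3 (t=49): FL=S FR=W RL=S RR=W
after cmd 4 (t=58): FL=W FR=S RL=W RR=S
after cmd 5 (t=64): FL=S FR=S RL=S RR=S
after cmd 6 (t=84): FL=W FR=S RL=W RR=S
after cmd 7 (t=103): FL=S FR=S RL=S RR=S
after cmd 8 (t=123): FL=S FR=W RL=S RR=W

start t=16: FL=S FR=S RL=S RR=S
cmd 1: advance +18 → t=34, phase=(18,6,18,6) → FL=W FR=S RL=W RR=S
cmd 2: advance +7 → t=41, phase=(1,13,1,13) → FL=S FR=S RL=S RR=S
cmd 3: advance +8 → t=49, phase=(9,21,9,21) → FL=S FR=W RL=S RR=W
cmd 4: advance +9 → t=58, phase=(18,6,18,6) → FL=W FR=S RL=W RR=S
cmd 5: advance +6 → t=64, phase=(0,12,0,12) → FL=S FR=S RL=S RR=S
cmd 6: advance +20 → t=84, phase=(20,8,20,8) → FL=W FR=S RL=W RR=S
cmd 7: advance +19 → t=103, phase=(15,3,15,3) → FL=S FR=S RL=S RR=S
cmd 8: advance +20 → t=123, phase=(11,23,11,23) → FL=S FR=W RL=S RR=W


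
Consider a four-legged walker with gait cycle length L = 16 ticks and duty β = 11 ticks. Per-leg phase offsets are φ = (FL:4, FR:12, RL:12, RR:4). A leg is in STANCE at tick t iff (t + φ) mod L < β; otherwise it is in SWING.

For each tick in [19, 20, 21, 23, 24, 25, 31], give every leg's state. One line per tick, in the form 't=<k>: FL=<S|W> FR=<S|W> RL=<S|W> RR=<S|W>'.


t=19: FL=S FR=W RL=W RR=S
t=20: FL=S FR=S RL=S RR=S
t=21: FL=S FR=S RL=S RR=S
t=23: FL=W FR=S RL=S RR=W
t=24: FL=W FR=S RL=S RR=W
t=25: FL=W FR=S RL=S RR=W
t=31: FL=S FR=W RL=W RR=S

t=19: phase=(7,15,15,7) vs β=11 → FL=S FR=W RL=W RR=S
t=20: phase=(8,0,0,8) vs β=11 → FL=S FR=S RL=S RR=S
t=21: phase=(9,1,1,9) vs β=11 → FL=S FR=S RL=S RR=S
t=23: phase=(11,3,3,11) vs β=11 → FL=W FR=S RL=S RR=W
t=24: phase=(12,4,4,12) vs β=11 → FL=W FR=S RL=S RR=W
t=25: phase=(13,5,5,13) vs β=11 → FL=W FR=S RL=S RR=W
t=31: phase=(3,11,11,3) vs β=11 → FL=S FR=W RL=W RR=S


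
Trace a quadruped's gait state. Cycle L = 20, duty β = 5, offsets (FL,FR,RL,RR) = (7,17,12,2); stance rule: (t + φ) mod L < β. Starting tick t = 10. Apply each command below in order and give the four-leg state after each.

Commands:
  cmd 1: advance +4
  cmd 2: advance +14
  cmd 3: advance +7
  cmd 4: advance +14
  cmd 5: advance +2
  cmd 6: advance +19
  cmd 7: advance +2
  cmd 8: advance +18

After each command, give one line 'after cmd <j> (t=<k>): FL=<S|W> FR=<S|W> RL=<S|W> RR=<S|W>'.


after cmd 1 (t=14): FL=S FR=W RL=W RR=W
after cmd 2 (t=28): FL=W FR=W RL=S RR=W
after cmd 3 (t=35): FL=S FR=W RL=W RR=W
after cmd 4 (t=49): FL=W FR=W RL=S RR=W
after cmd 5 (t=51): FL=W FR=W RL=S RR=W
after cmd 6 (t=70): FL=W FR=W RL=S RR=W
after cmd 7 (t=72): FL=W FR=W RL=S RR=W
after cmd 8 (t=90): FL=W FR=W RL=S RR=W

start t=10: FL=W FR=W RL=S RR=W
cmd 1: advance +4 → t=14, phase=(1,11,6,16) → FL=S FR=W RL=W RR=W
cmd 2: advance +14 → t=28, phase=(15,5,0,10) → FL=W FR=W RL=S RR=W
cmd 3: advance +7 → t=35, phase=(2,12,7,17) → FL=S FR=W RL=W RR=W
cmd 4: advance +14 → t=49, phase=(16,6,1,11) → FL=W FR=W RL=S RR=W
cmd 5: advance +2 → t=51, phase=(18,8,3,13) → FL=W FR=W RL=S RR=W
cmd 6: advance +19 → t=70, phase=(17,7,2,12) → FL=W FR=W RL=S RR=W
cmd 7: advance +2 → t=72, phase=(19,9,4,14) → FL=W FR=W RL=S RR=W
cmd 8: advance +18 → t=90, phase=(17,7,2,12) → FL=W FR=W RL=S RR=W


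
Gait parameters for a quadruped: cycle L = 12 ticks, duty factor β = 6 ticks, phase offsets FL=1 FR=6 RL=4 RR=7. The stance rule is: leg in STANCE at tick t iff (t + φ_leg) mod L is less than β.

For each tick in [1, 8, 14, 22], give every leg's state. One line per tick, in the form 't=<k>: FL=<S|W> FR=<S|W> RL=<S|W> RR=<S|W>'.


t=1: FL=S FR=W RL=S RR=W
t=8: FL=W FR=S RL=S RR=S
t=14: FL=S FR=W RL=W RR=W
t=22: FL=W FR=S RL=S RR=S

t=1: phase=(2,7,5,8) vs β=6 → FL=S FR=W RL=S RR=W
t=8: phase=(9,2,0,3) vs β=6 → FL=W FR=S RL=S RR=S
t=14: phase=(3,8,6,9) vs β=6 → FL=S FR=W RL=W RR=W
t=22: phase=(11,4,2,5) vs β=6 → FL=W FR=S RL=S RR=S


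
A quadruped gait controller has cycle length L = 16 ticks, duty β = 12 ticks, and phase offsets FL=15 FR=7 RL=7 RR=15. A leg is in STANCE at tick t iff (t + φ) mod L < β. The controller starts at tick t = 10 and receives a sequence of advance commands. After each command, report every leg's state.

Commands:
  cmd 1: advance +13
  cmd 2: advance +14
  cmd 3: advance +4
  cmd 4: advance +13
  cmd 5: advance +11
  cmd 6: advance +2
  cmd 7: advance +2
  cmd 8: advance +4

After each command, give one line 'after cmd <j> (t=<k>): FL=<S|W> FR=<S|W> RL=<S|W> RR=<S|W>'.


after cmd 1 (t=23): FL=S FR=W RL=W RR=S
after cmd 2 (t=37): FL=S FR=W RL=W RR=S
after cmd 3 (t=41): FL=S FR=S RL=S RR=S
after cmd 4 (t=54): FL=S FR=W RL=W RR=S
after cmd 5 (t=65): FL=S FR=S RL=S RR=S
after cmd 6 (t=67): FL=S FR=S RL=S RR=S
after cmd 7 (t=69): FL=S FR=W RL=W RR=S
after cmd 8 (t=73): FL=S FR=S RL=S RR=S

start t=10: FL=S FR=S RL=S RR=S
cmd 1: advance +13 → t=23, phase=(6,14,14,6) → FL=S FR=W RL=W RR=S
cmd 2: advance +14 → t=37, phase=(4,12,12,4) → FL=S FR=W RL=W RR=S
cmd 3: advance +4 → t=41, phase=(8,0,0,8) → FL=S FR=S RL=S RR=S
cmd 4: advance +13 → t=54, phase=(5,13,13,5) → FL=S FR=W RL=W RR=S
cmd 5: advance +11 → t=65, phase=(0,8,8,0) → FL=S FR=S RL=S RR=S
cmd 6: advance +2 → t=67, phase=(2,10,10,2) → FL=S FR=S RL=S RR=S
cmd 7: advance +2 → t=69, phase=(4,12,12,4) → FL=S FR=W RL=W RR=S
cmd 8: advance +4 → t=73, phase=(8,0,0,8) → FL=S FR=S RL=S RR=S


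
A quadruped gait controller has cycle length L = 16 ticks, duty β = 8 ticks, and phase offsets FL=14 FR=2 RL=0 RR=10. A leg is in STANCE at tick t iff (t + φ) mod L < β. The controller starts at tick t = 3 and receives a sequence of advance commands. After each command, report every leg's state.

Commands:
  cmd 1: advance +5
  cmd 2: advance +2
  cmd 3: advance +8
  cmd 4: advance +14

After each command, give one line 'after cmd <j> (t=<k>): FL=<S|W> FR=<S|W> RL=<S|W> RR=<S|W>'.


after cmd 1 (t=8): FL=S FR=W RL=W RR=S
after cmd 2 (t=10): FL=W FR=W RL=W RR=S
after cmd 3 (t=18): FL=S FR=S RL=S RR=W
after cmd 4 (t=32): FL=W FR=S RL=S RR=W

start t=3: FL=S FR=S RL=S RR=W
cmd 1: advance +5 → t=8, phase=(6,10,8,2) → FL=S FR=W RL=W RR=S
cmd 2: advance +2 → t=10, phase=(8,12,10,4) → FL=W FR=W RL=W RR=S
cmd 3: advance +8 → t=18, phase=(0,4,2,12) → FL=S FR=S RL=S RR=W
cmd 4: advance +14 → t=32, phase=(14,2,0,10) → FL=W FR=S RL=S RR=W


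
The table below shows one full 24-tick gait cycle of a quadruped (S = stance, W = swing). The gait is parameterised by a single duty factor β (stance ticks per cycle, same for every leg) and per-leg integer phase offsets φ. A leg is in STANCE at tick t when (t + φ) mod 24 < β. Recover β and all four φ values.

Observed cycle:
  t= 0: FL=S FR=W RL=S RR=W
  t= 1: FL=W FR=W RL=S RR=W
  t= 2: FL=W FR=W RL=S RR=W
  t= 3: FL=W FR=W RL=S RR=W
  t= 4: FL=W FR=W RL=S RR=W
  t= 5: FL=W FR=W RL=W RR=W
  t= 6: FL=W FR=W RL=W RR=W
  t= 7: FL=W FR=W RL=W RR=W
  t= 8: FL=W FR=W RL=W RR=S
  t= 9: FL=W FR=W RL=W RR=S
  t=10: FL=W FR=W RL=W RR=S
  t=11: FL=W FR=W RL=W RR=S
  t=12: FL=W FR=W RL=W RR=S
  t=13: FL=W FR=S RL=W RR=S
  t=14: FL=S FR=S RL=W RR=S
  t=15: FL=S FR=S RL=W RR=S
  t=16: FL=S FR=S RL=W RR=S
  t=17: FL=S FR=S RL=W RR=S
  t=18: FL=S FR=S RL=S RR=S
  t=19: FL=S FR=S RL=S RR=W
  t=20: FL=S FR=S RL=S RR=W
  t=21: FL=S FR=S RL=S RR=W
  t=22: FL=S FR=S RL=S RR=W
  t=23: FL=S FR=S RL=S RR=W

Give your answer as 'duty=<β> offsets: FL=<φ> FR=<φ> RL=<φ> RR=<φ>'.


duty β = stance ticks per leg = 11
FL: stance ticks = 11; W→S at t=14 → φ=10
FR: stance ticks = 11; W→S at t=13 → φ=11
RL: stance ticks = 11; W→S at t=18 → φ=6
RR: stance ticks = 11; W→S at t=8 → φ=16

duty=11 offsets: FL=10 FR=11 RL=6 RR=16


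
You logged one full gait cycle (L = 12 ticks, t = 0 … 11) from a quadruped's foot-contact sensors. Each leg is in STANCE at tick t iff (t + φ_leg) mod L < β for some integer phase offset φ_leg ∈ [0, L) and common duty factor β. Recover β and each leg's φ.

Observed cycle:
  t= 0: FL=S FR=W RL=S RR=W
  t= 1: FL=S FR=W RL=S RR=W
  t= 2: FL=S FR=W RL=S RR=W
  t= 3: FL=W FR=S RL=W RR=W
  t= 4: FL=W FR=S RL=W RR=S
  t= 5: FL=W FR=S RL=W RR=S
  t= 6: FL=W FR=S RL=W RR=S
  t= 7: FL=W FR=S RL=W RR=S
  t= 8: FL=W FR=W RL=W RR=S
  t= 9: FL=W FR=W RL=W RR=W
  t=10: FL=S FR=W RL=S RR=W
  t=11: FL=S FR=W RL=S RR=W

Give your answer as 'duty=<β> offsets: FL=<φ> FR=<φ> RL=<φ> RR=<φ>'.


duty β = stance ticks per leg = 5
FL: stance ticks = 5; W→S at t=10 → φ=2
FR: stance ticks = 5; W→S at t=3 → φ=9
RL: stance ticks = 5; W→S at t=10 → φ=2
RR: stance ticks = 5; W→S at t=4 → φ=8

duty=5 offsets: FL=2 FR=9 RL=2 RR=8


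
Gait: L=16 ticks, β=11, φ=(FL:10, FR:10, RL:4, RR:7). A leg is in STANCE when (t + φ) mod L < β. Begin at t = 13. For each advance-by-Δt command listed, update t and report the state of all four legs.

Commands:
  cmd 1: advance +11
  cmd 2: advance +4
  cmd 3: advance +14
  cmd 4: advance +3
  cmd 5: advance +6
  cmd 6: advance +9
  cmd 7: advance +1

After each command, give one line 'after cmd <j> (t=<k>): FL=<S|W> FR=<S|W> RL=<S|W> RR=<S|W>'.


after cmd 1 (t=24): FL=S FR=S RL=W RR=W
after cmd 2 (t=28): FL=S FR=S RL=S RR=S
after cmd 3 (t=42): FL=S FR=S RL=W RR=S
after cmd 4 (t=45): FL=S FR=S RL=S RR=S
after cmd 5 (t=51): FL=W FR=W RL=S RR=S
after cmd 6 (t=60): FL=S FR=S RL=S RR=S
after cmd 7 (t=61): FL=S FR=S RL=S RR=S

start t=13: FL=S FR=S RL=S RR=S
cmd 1: advance +11 → t=24, phase=(2,2,12,15) → FL=S FR=S RL=W RR=W
cmd 2: advance +4 → t=28, phase=(6,6,0,3) → FL=S FR=S RL=S RR=S
cmd 3: advance +14 → t=42, phase=(4,4,14,1) → FL=S FR=S RL=W RR=S
cmd 4: advance +3 → t=45, phase=(7,7,1,4) → FL=S FR=S RL=S RR=S
cmd 5: advance +6 → t=51, phase=(13,13,7,10) → FL=W FR=W RL=S RR=S
cmd 6: advance +9 → t=60, phase=(6,6,0,3) → FL=S FR=S RL=S RR=S
cmd 7: advance +1 → t=61, phase=(7,7,1,4) → FL=S FR=S RL=S RR=S


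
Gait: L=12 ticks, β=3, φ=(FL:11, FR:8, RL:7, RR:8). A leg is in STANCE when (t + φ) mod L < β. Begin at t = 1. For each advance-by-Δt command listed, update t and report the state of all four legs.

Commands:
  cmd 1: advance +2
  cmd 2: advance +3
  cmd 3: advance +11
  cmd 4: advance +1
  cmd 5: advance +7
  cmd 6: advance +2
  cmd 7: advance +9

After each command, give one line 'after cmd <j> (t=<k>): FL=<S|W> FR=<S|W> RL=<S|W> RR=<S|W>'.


start t=1: FL=S FR=W RL=W RR=W
cmd 1: advance +2 → t=3, phase=(2,11,10,11) → FL=S FR=W RL=W RR=W
cmd 2: advance +3 → t=6, phase=(5,2,1,2) → FL=W FR=S RL=S RR=S
cmd 3: advance +11 → t=17, phase=(4,1,0,1) → FL=W FR=S RL=S RR=S
cmd 4: advance +1 → t=18, phase=(5,2,1,2) → FL=W FR=S RL=S RR=S
cmd 5: advance +7 → t=25, phase=(0,9,8,9) → FL=S FR=W RL=W RR=W
cmd 6: advance +2 → t=27, phase=(2,11,10,11) → FL=S FR=W RL=W RR=W
cmd 7: advance +9 → t=36, phase=(11,8,7,8) → FL=W FR=W RL=W RR=W

after cmd 1 (t=3): FL=S FR=W RL=W RR=W
after cmd 2 (t=6): FL=W FR=S RL=S RR=S
after cmd 3 (t=17): FL=W FR=S RL=S RR=S
after cmd 4 (t=18): FL=W FR=S RL=S RR=S
after cmd 5 (t=25): FL=S FR=W RL=W RR=W
after cmd 6 (t=27): FL=S FR=W RL=W RR=W
after cmd 7 (t=36): FL=W FR=W RL=W RR=W


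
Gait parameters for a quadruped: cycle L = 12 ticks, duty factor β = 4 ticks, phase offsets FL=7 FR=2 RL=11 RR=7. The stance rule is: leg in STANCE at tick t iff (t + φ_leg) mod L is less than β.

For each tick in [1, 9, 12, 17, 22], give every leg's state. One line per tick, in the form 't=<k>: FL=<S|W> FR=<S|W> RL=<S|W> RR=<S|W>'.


t=1: FL=W FR=S RL=S RR=W
t=9: FL=W FR=W RL=W RR=W
t=12: FL=W FR=S RL=W RR=W
t=17: FL=S FR=W RL=W RR=S
t=22: FL=W FR=S RL=W RR=W

t=1: phase=(8,3,0,8) vs β=4 → FL=W FR=S RL=S RR=W
t=9: phase=(4,11,8,4) vs β=4 → FL=W FR=W RL=W RR=W
t=12: phase=(7,2,11,7) vs β=4 → FL=W FR=S RL=W RR=W
t=17: phase=(0,7,4,0) vs β=4 → FL=S FR=W RL=W RR=S
t=22: phase=(5,0,9,5) vs β=4 → FL=W FR=S RL=W RR=W
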